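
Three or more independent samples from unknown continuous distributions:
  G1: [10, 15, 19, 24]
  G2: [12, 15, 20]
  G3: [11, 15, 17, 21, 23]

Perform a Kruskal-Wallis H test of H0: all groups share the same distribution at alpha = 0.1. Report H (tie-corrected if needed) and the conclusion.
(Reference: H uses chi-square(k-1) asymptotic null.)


Step 1: Combine all N = 12 observations and assign midranks.
sorted (value, group, rank): (10,G1,1), (11,G3,2), (12,G2,3), (15,G1,5), (15,G2,5), (15,G3,5), (17,G3,7), (19,G1,8), (20,G2,9), (21,G3,10), (23,G3,11), (24,G1,12)
Step 2: Sum ranks within each group.
R_1 = 26 (n_1 = 4)
R_2 = 17 (n_2 = 3)
R_3 = 35 (n_3 = 5)
Step 3: H = 12/(N(N+1)) * sum(R_i^2/n_i) - 3(N+1)
     = 12/(12*13) * (26^2/4 + 17^2/3 + 35^2/5) - 3*13
     = 0.076923 * 510.333 - 39
     = 0.256410.
Step 4: Ties present; correction factor C = 1 - 24/(12^3 - 12) = 0.986014. Corrected H = 0.256410 / 0.986014 = 0.260047.
Step 5: Under H0, H ~ chi^2(2); p-value = 0.878075.
Step 6: alpha = 0.1. fail to reject H0.

H = 0.2600, df = 2, p = 0.878075, fail to reject H0.


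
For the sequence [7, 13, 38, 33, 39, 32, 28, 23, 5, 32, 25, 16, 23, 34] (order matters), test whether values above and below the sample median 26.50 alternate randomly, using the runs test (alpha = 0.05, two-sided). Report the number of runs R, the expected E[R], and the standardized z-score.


Step 1: Compute median = 26.50; label A = above, B = below.
Labels in order: BBAAAAABBABBBA  (n_A = 7, n_B = 7)
Step 2: Count runs R = 6.
Step 3: Under H0 (random ordering), E[R] = 2*n_A*n_B/(n_A+n_B) + 1 = 2*7*7/14 + 1 = 8.0000.
        Var[R] = 2*n_A*n_B*(2*n_A*n_B - n_A - n_B) / ((n_A+n_B)^2 * (n_A+n_B-1)) = 8232/2548 = 3.2308.
        SD[R] = 1.7974.
Step 4: Continuity-corrected z = (R + 0.5 - E[R]) / SD[R] = (6 + 0.5 - 8.0000) / 1.7974 = -0.8345.
Step 5: Two-sided p-value via normal approximation = 2*(1 - Phi(|z|)) = 0.403986.
Step 6: alpha = 0.05. fail to reject H0.

R = 6, z = -0.8345, p = 0.403986, fail to reject H0.


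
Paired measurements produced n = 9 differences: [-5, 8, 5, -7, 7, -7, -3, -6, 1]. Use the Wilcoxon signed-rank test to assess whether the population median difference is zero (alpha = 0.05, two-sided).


Step 1: Drop any zero differences (none here) and take |d_i|.
|d| = [5, 8, 5, 7, 7, 7, 3, 6, 1]
Step 2: Midrank |d_i| (ties get averaged ranks).
ranks: |5|->3.5, |8|->9, |5|->3.5, |7|->7, |7|->7, |7|->7, |3|->2, |6|->5, |1|->1
Step 3: Attach original signs; sum ranks with positive sign and with negative sign.
W+ = 9 + 3.5 + 7 + 1 = 20.5
W- = 3.5 + 7 + 7 + 2 + 5 = 24.5
(Check: W+ + W- = 45 should equal n(n+1)/2 = 45.)
Step 4: Test statistic W = min(W+, W-) = 20.5.
Step 5: Ties in |d|, so use the tie-corrected normal approximation.
        E[W] = n(n+1)/4 = 9*10/4 = 22.5.
        Tie groups: |d|=5 (t=2), |d|=7 (t=3); sum(t^3 - t) = 30.
        Var[W] = n(n+1)(2n+1)/24 - sum(t^3-t)/48 = 1710/24 - 30/48 = 70.625.
        z = (W - E[W]) / sqrt(Var[W]) = (20.5 - 22.5) / 8.4039 = -0.2380.
        Two-sided p = 2*Phi(z) = 0.811892.
Step 6: alpha = 0.05. fail to reject H0.

W+ = 20.5, W- = 24.5, W = min = 20.5, p = 0.811892, fail to reject H0.


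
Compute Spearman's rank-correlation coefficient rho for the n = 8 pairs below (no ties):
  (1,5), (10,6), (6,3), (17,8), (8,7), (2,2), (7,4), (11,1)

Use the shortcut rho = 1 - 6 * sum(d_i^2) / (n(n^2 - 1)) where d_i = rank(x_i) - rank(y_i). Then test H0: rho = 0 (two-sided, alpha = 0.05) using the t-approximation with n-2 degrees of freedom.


Step 1: Rank x and y separately (midranks; no ties here).
rank(x): 1->1, 10->6, 6->3, 17->8, 8->5, 2->2, 7->4, 11->7
rank(y): 5->5, 6->6, 3->3, 8->8, 7->7, 2->2, 4->4, 1->1
Step 2: d_i = R_x(i) - R_y(i); compute d_i^2.
  (1-5)^2=16, (6-6)^2=0, (3-3)^2=0, (8-8)^2=0, (5-7)^2=4, (2-2)^2=0, (4-4)^2=0, (7-1)^2=36
sum(d^2) = 56.
Step 3: rho = 1 - 6*56 / (8*(8^2 - 1)) = 1 - 336/504 = 0.333333.
Step 4: Under H0, t = rho * sqrt((n-2)/(1-rho^2)) = 0.8660 ~ t(6).
Step 5: Two-sided p-value from the t-distribution with 6 df = 0.419753.
Step 6: alpha = 0.05. fail to reject H0.

rho = 0.3333, p = 0.419753, fail to reject H0 at alpha = 0.05.


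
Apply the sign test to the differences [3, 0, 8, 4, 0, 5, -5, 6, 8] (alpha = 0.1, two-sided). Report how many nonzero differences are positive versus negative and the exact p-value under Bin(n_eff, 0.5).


Step 1: Discard zero differences. Original n = 9; n_eff = number of nonzero differences = 7.
Nonzero differences (with sign): +3, +8, +4, +5, -5, +6, +8
Step 2: Count signs: positive = 6, negative = 1.
Step 3: Under H0: P(positive) = 0.5, so the number of positives S ~ Bin(7, 0.5).
Step 4: Two-sided exact p-value = sum of Bin(7,0.5) probabilities at or below the observed probability = 0.125000.
Step 5: alpha = 0.1. fail to reject H0.

n_eff = 7, pos = 6, neg = 1, p = 0.125000, fail to reject H0.


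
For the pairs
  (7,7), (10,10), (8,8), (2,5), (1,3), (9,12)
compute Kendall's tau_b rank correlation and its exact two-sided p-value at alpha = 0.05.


Step 1: Enumerate the 15 unordered pairs (i,j) with i<j and classify each by sign(x_j-x_i) * sign(y_j-y_i).
  (1,2):dx=+3,dy=+3->C; (1,3):dx=+1,dy=+1->C; (1,4):dx=-5,dy=-2->C; (1,5):dx=-6,dy=-4->C
  (1,6):dx=+2,dy=+5->C; (2,3):dx=-2,dy=-2->C; (2,4):dx=-8,dy=-5->C; (2,5):dx=-9,dy=-7->C
  (2,6):dx=-1,dy=+2->D; (3,4):dx=-6,dy=-3->C; (3,5):dx=-7,dy=-5->C; (3,6):dx=+1,dy=+4->C
  (4,5):dx=-1,dy=-2->C; (4,6):dx=+7,dy=+7->C; (5,6):dx=+8,dy=+9->C
Step 2: C = 14, D = 1, total pairs = 15.
Step 3: tau = (C - D)/(n(n-1)/2) = (14 - 1)/15 = 0.866667.
Step 4: Exact two-sided p-value (enumerate n! = 720 permutations of y under H0): p = 0.016667.
Step 5: alpha = 0.05. reject H0.

tau_b = 0.8667 (C=14, D=1), p = 0.016667, reject H0.


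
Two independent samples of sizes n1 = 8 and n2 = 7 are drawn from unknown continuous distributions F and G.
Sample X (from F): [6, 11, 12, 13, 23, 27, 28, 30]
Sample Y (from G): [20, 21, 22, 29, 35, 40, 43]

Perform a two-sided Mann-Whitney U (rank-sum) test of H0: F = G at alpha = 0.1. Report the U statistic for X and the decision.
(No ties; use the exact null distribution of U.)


Step 1: Combine and sort all 15 observations; assign midranks.
sorted (value, group): (6,X), (11,X), (12,X), (13,X), (20,Y), (21,Y), (22,Y), (23,X), (27,X), (28,X), (29,Y), (30,X), (35,Y), (40,Y), (43,Y)
ranks: 6->1, 11->2, 12->3, 13->4, 20->5, 21->6, 22->7, 23->8, 27->9, 28->10, 29->11, 30->12, 35->13, 40->14, 43->15
Step 2: Rank sum for X: R1 = 1 + 2 + 3 + 4 + 8 + 9 + 10 + 12 = 49.
Step 3: U_X = R1 - n1(n1+1)/2 = 49 - 8*9/2 = 49 - 36 = 13.
       U_Y = n1*n2 - U_X = 56 - 13 = 43.
Step 4: No ties, so the exact null distribution of U (based on enumerating the C(15,8) = 6435 equally likely rank assignments) gives the two-sided p-value.
Step 5: p-value = 0.093862; compare to alpha = 0.1. reject H0.

U_X = 13, p = 0.093862, reject H0 at alpha = 0.1.


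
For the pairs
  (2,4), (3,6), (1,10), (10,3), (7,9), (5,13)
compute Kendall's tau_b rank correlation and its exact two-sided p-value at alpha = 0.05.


Step 1: Enumerate the 15 unordered pairs (i,j) with i<j and classify each by sign(x_j-x_i) * sign(y_j-y_i).
  (1,2):dx=+1,dy=+2->C; (1,3):dx=-1,dy=+6->D; (1,4):dx=+8,dy=-1->D; (1,5):dx=+5,dy=+5->C
  (1,6):dx=+3,dy=+9->C; (2,3):dx=-2,dy=+4->D; (2,4):dx=+7,dy=-3->D; (2,5):dx=+4,dy=+3->C
  (2,6):dx=+2,dy=+7->C; (3,4):dx=+9,dy=-7->D; (3,5):dx=+6,dy=-1->D; (3,6):dx=+4,dy=+3->C
  (4,5):dx=-3,dy=+6->D; (4,6):dx=-5,dy=+10->D; (5,6):dx=-2,dy=+4->D
Step 2: C = 6, D = 9, total pairs = 15.
Step 3: tau = (C - D)/(n(n-1)/2) = (6 - 9)/15 = -0.200000.
Step 4: Exact two-sided p-value (enumerate n! = 720 permutations of y under H0): p = 0.719444.
Step 5: alpha = 0.05. fail to reject H0.

tau_b = -0.2000 (C=6, D=9), p = 0.719444, fail to reject H0.


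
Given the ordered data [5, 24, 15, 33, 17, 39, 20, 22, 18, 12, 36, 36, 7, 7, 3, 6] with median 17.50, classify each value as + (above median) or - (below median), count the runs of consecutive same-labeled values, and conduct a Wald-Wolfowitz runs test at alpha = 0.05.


Step 1: Compute median = 17.50; label A = above, B = below.
Labels in order: BABABAAAABAABBBB  (n_A = 8, n_B = 8)
Step 2: Count runs R = 9.
Step 3: Under H0 (random ordering), E[R] = 2*n_A*n_B/(n_A+n_B) + 1 = 2*8*8/16 + 1 = 9.0000.
        Var[R] = 2*n_A*n_B*(2*n_A*n_B - n_A - n_B) / ((n_A+n_B)^2 * (n_A+n_B-1)) = 14336/3840 = 3.7333.
        SD[R] = 1.9322.
Step 4: R = E[R], so z = 0 with no continuity correction.
Step 5: Two-sided p-value via normal approximation = 2*(1 - Phi(|z|)) = 1.000000.
Step 6: alpha = 0.05. fail to reject H0.

R = 9, z = 0.0000, p = 1.000000, fail to reject H0.


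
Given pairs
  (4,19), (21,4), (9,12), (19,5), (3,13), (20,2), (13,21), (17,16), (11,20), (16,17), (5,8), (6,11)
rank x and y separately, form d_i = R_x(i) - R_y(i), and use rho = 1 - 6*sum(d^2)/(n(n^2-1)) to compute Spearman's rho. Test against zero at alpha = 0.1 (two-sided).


Step 1: Rank x and y separately (midranks; no ties here).
rank(x): 4->2, 21->12, 9->5, 19->10, 3->1, 20->11, 13->7, 17->9, 11->6, 16->8, 5->3, 6->4
rank(y): 19->10, 4->2, 12->6, 5->3, 13->7, 2->1, 21->12, 16->8, 20->11, 17->9, 8->4, 11->5
Step 2: d_i = R_x(i) - R_y(i); compute d_i^2.
  (2-10)^2=64, (12-2)^2=100, (5-6)^2=1, (10-3)^2=49, (1-7)^2=36, (11-1)^2=100, (7-12)^2=25, (9-8)^2=1, (6-11)^2=25, (8-9)^2=1, (3-4)^2=1, (4-5)^2=1
sum(d^2) = 404.
Step 3: rho = 1 - 6*404 / (12*(12^2 - 1)) = 1 - 2424/1716 = -0.412587.
Step 4: Under H0, t = rho * sqrt((n-2)/(1-rho^2)) = -1.4323 ~ t(10).
Step 5: Two-sided p-value from the t-distribution with 10 df = 0.182564.
Step 6: alpha = 0.1. fail to reject H0.

rho = -0.4126, p = 0.182564, fail to reject H0 at alpha = 0.1.


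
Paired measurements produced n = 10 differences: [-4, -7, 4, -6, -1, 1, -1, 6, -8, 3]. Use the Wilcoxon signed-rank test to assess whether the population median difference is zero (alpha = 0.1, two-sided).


Step 1: Drop any zero differences (none here) and take |d_i|.
|d| = [4, 7, 4, 6, 1, 1, 1, 6, 8, 3]
Step 2: Midrank |d_i| (ties get averaged ranks).
ranks: |4|->5.5, |7|->9, |4|->5.5, |6|->7.5, |1|->2, |1|->2, |1|->2, |6|->7.5, |8|->10, |3|->4
Step 3: Attach original signs; sum ranks with positive sign and with negative sign.
W+ = 5.5 + 2 + 7.5 + 4 = 19
W- = 5.5 + 9 + 7.5 + 2 + 2 + 10 = 36
(Check: W+ + W- = 55 should equal n(n+1)/2 = 55.)
Step 4: Test statistic W = min(W+, W-) = 19.
Step 5: Ties in |d|, so use the tie-corrected normal approximation.
        E[W] = n(n+1)/4 = 10*11/4 = 27.5.
        Tie groups: |d|=1 (t=3), |d|=4 (t=2), |d|=6 (t=2); sum(t^3 - t) = 36.
        Var[W] = n(n+1)(2n+1)/24 - sum(t^3-t)/48 = 2310/24 - 36/48 = 95.5.
        z = (W - E[W]) / sqrt(Var[W]) = (19 - 27.5) / 9.7724 = -0.8698.
        Two-sided p = 2*Phi(z) = 0.384412.
Step 6: alpha = 0.1. fail to reject H0.

W+ = 19, W- = 36, W = min = 19, p = 0.384412, fail to reject H0.


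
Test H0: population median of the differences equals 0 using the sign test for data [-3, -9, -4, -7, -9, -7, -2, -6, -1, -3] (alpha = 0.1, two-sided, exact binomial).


Step 1: Discard zero differences. Original n = 10; n_eff = number of nonzero differences = 10.
Nonzero differences (with sign): -3, -9, -4, -7, -9, -7, -2, -6, -1, -3
Step 2: Count signs: positive = 0, negative = 10.
Step 3: Under H0: P(positive) = 0.5, so the number of positives S ~ Bin(10, 0.5).
Step 4: Two-sided exact p-value = sum of Bin(10,0.5) probabilities at or below the observed probability = 0.001953.
Step 5: alpha = 0.1. reject H0.

n_eff = 10, pos = 0, neg = 10, p = 0.001953, reject H0.


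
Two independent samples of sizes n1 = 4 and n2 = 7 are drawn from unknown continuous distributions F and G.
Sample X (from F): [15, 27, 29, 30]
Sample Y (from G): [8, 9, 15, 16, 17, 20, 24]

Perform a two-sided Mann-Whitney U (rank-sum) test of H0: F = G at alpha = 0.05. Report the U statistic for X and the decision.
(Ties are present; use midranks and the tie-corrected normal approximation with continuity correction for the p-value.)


Step 1: Combine and sort all 11 observations; assign midranks.
sorted (value, group): (8,Y), (9,Y), (15,X), (15,Y), (16,Y), (17,Y), (20,Y), (24,Y), (27,X), (29,X), (30,X)
ranks: 8->1, 9->2, 15->3.5, 15->3.5, 16->5, 17->6, 20->7, 24->8, 27->9, 29->10, 30->11
Step 2: Rank sum for X: R1 = 3.5 + 9 + 10 + 11 = 33.5.
Step 3: U_X = R1 - n1(n1+1)/2 = 33.5 - 4*5/2 = 33.5 - 10 = 23.5.
       U_Y = n1*n2 - U_X = 28 - 23.5 = 4.5.
Step 4: Ties are present, so use the tie-corrected normal approximation (with continuity correction) for the p-value.
Step 5: p-value = 0.088247; compare to alpha = 0.05. fail to reject H0.

U_X = 23.5, p = 0.088247, fail to reject H0 at alpha = 0.05.


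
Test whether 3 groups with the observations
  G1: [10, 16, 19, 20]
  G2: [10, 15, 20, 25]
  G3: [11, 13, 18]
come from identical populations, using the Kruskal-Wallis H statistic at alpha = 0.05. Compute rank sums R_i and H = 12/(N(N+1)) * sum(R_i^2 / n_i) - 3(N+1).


Step 1: Combine all N = 11 observations and assign midranks.
sorted (value, group, rank): (10,G1,1.5), (10,G2,1.5), (11,G3,3), (13,G3,4), (15,G2,5), (16,G1,6), (18,G3,7), (19,G1,8), (20,G1,9.5), (20,G2,9.5), (25,G2,11)
Step 2: Sum ranks within each group.
R_1 = 25 (n_1 = 4)
R_2 = 27 (n_2 = 4)
R_3 = 14 (n_3 = 3)
Step 3: H = 12/(N(N+1)) * sum(R_i^2/n_i) - 3(N+1)
     = 12/(11*12) * (25^2/4 + 27^2/4 + 14^2/3) - 3*12
     = 0.090909 * 403.833 - 36
     = 0.712121.
Step 4: Ties present; correction factor C = 1 - 12/(11^3 - 11) = 0.990909. Corrected H = 0.712121 / 0.990909 = 0.718654.
Step 5: Under H0, H ~ chi^2(2); p-value = 0.698146.
Step 6: alpha = 0.05. fail to reject H0.

H = 0.7187, df = 2, p = 0.698146, fail to reject H0.


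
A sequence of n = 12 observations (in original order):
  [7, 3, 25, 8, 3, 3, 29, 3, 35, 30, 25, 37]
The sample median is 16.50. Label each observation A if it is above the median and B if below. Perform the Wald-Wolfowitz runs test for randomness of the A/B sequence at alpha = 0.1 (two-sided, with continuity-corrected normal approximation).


Step 1: Compute median = 16.50; label A = above, B = below.
Labels in order: BBABBBABAAAA  (n_A = 6, n_B = 6)
Step 2: Count runs R = 6.
Step 3: Under H0 (random ordering), E[R] = 2*n_A*n_B/(n_A+n_B) + 1 = 2*6*6/12 + 1 = 7.0000.
        Var[R] = 2*n_A*n_B*(2*n_A*n_B - n_A - n_B) / ((n_A+n_B)^2 * (n_A+n_B-1)) = 4320/1584 = 2.7273.
        SD[R] = 1.6514.
Step 4: Continuity-corrected z = (R + 0.5 - E[R]) / SD[R] = (6 + 0.5 - 7.0000) / 1.6514 = -0.3028.
Step 5: Two-sided p-value via normal approximation = 2*(1 - Phi(|z|)) = 0.762069.
Step 6: alpha = 0.1. fail to reject H0.

R = 6, z = -0.3028, p = 0.762069, fail to reject H0.


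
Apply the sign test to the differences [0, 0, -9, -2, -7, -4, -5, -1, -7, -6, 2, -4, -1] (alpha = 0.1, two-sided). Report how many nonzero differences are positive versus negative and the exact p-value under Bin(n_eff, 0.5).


Step 1: Discard zero differences. Original n = 13; n_eff = number of nonzero differences = 11.
Nonzero differences (with sign): -9, -2, -7, -4, -5, -1, -7, -6, +2, -4, -1
Step 2: Count signs: positive = 1, negative = 10.
Step 3: Under H0: P(positive) = 0.5, so the number of positives S ~ Bin(11, 0.5).
Step 4: Two-sided exact p-value = sum of Bin(11,0.5) probabilities at or below the observed probability = 0.011719.
Step 5: alpha = 0.1. reject H0.

n_eff = 11, pos = 1, neg = 10, p = 0.011719, reject H0.


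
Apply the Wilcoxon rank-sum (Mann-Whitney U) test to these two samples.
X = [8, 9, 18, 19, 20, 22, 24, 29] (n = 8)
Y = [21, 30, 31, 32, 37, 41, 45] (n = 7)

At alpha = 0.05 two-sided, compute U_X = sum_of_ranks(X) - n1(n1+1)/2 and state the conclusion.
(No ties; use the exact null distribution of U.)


Step 1: Combine and sort all 15 observations; assign midranks.
sorted (value, group): (8,X), (9,X), (18,X), (19,X), (20,X), (21,Y), (22,X), (24,X), (29,X), (30,Y), (31,Y), (32,Y), (37,Y), (41,Y), (45,Y)
ranks: 8->1, 9->2, 18->3, 19->4, 20->5, 21->6, 22->7, 24->8, 29->9, 30->10, 31->11, 32->12, 37->13, 41->14, 45->15
Step 2: Rank sum for X: R1 = 1 + 2 + 3 + 4 + 5 + 7 + 8 + 9 = 39.
Step 3: U_X = R1 - n1(n1+1)/2 = 39 - 8*9/2 = 39 - 36 = 3.
       U_Y = n1*n2 - U_X = 56 - 3 = 53.
Step 4: No ties, so the exact null distribution of U (based on enumerating the C(15,8) = 6435 equally likely rank assignments) gives the two-sided p-value.
Step 5: p-value = 0.002176; compare to alpha = 0.05. reject H0.

U_X = 3, p = 0.002176, reject H0 at alpha = 0.05.


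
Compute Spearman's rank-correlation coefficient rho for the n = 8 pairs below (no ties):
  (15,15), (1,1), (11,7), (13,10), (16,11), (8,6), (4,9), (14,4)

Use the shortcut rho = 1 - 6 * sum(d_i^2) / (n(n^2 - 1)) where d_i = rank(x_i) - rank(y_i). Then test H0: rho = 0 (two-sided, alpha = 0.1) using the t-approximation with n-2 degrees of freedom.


Step 1: Rank x and y separately (midranks; no ties here).
rank(x): 15->7, 1->1, 11->4, 13->5, 16->8, 8->3, 4->2, 14->6
rank(y): 15->8, 1->1, 7->4, 10->6, 11->7, 6->3, 9->5, 4->2
Step 2: d_i = R_x(i) - R_y(i); compute d_i^2.
  (7-8)^2=1, (1-1)^2=0, (4-4)^2=0, (5-6)^2=1, (8-7)^2=1, (3-3)^2=0, (2-5)^2=9, (6-2)^2=16
sum(d^2) = 28.
Step 3: rho = 1 - 6*28 / (8*(8^2 - 1)) = 1 - 168/504 = 0.666667.
Step 4: Under H0, t = rho * sqrt((n-2)/(1-rho^2)) = 2.1909 ~ t(6).
Step 5: Two-sided p-value from the t-distribution with 6 df = 0.070988.
Step 6: alpha = 0.1. reject H0.

rho = 0.6667, p = 0.070988, reject H0 at alpha = 0.1.


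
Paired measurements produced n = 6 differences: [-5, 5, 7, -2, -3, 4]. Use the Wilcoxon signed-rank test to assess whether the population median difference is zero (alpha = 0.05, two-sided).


Step 1: Drop any zero differences (none here) and take |d_i|.
|d| = [5, 5, 7, 2, 3, 4]
Step 2: Midrank |d_i| (ties get averaged ranks).
ranks: |5|->4.5, |5|->4.5, |7|->6, |2|->1, |3|->2, |4|->3
Step 3: Attach original signs; sum ranks with positive sign and with negative sign.
W+ = 4.5 + 6 + 3 = 13.5
W- = 4.5 + 1 + 2 = 7.5
(Check: W+ + W- = 21 should equal n(n+1)/2 = 21.)
Step 4: Test statistic W = min(W+, W-) = 7.5.
Step 5: Ties in |d|, so use the tie-corrected normal approximation.
        E[W] = n(n+1)/4 = 6*7/4 = 10.5.
        Tie groups: |d|=5 (t=2); sum(t^3 - t) = 6.
        Var[W] = n(n+1)(2n+1)/24 - sum(t^3-t)/48 = 546/24 - 6/48 = 22.625.
        z = (W - E[W]) / sqrt(Var[W]) = (7.5 - 10.5) / 4.7566 = -0.6307.
        Two-sided p = 2*Phi(z) = 0.528233.
Step 6: alpha = 0.05. fail to reject H0.

W+ = 13.5, W- = 7.5, W = min = 7.5, p = 0.528233, fail to reject H0.


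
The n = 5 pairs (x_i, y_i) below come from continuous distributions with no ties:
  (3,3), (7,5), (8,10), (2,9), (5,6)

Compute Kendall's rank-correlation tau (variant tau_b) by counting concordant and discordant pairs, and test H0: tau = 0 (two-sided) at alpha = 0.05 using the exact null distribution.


Step 1: Enumerate the 10 unordered pairs (i,j) with i<j and classify each by sign(x_j-x_i) * sign(y_j-y_i).
  (1,2):dx=+4,dy=+2->C; (1,3):dx=+5,dy=+7->C; (1,4):dx=-1,dy=+6->D; (1,5):dx=+2,dy=+3->C
  (2,3):dx=+1,dy=+5->C; (2,4):dx=-5,dy=+4->D; (2,5):dx=-2,dy=+1->D; (3,4):dx=-6,dy=-1->C
  (3,5):dx=-3,dy=-4->C; (4,5):dx=+3,dy=-3->D
Step 2: C = 6, D = 4, total pairs = 10.
Step 3: tau = (C - D)/(n(n-1)/2) = (6 - 4)/10 = 0.200000.
Step 4: Exact two-sided p-value (enumerate n! = 120 permutations of y under H0): p = 0.816667.
Step 5: alpha = 0.05. fail to reject H0.

tau_b = 0.2000 (C=6, D=4), p = 0.816667, fail to reject H0.


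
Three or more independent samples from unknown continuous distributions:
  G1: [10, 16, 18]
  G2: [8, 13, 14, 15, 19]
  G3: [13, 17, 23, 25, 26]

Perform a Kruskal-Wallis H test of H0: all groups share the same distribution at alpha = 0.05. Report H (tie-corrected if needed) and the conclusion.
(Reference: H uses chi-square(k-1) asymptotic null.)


Step 1: Combine all N = 13 observations and assign midranks.
sorted (value, group, rank): (8,G2,1), (10,G1,2), (13,G2,3.5), (13,G3,3.5), (14,G2,5), (15,G2,6), (16,G1,7), (17,G3,8), (18,G1,9), (19,G2,10), (23,G3,11), (25,G3,12), (26,G3,13)
Step 2: Sum ranks within each group.
R_1 = 18 (n_1 = 3)
R_2 = 25.5 (n_2 = 5)
R_3 = 47.5 (n_3 = 5)
Step 3: H = 12/(N(N+1)) * sum(R_i^2/n_i) - 3(N+1)
     = 12/(13*14) * (18^2/3 + 25.5^2/5 + 47.5^2/5) - 3*14
     = 0.065934 * 689.3 - 42
     = 3.448352.
Step 4: Ties present; correction factor C = 1 - 6/(13^3 - 13) = 0.997253. Corrected H = 3.448352 / 0.997253 = 3.457851.
Step 5: Under H0, H ~ chi^2(2); p-value = 0.177475.
Step 6: alpha = 0.05. fail to reject H0.

H = 3.4579, df = 2, p = 0.177475, fail to reject H0.


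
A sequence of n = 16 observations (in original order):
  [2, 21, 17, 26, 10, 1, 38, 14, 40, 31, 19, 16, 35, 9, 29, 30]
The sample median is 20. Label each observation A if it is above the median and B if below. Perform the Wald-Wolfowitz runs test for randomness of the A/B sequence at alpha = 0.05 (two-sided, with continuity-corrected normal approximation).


Step 1: Compute median = 20; label A = above, B = below.
Labels in order: BABABBABAABBABAA  (n_A = 8, n_B = 8)
Step 2: Count runs R = 12.
Step 3: Under H0 (random ordering), E[R] = 2*n_A*n_B/(n_A+n_B) + 1 = 2*8*8/16 + 1 = 9.0000.
        Var[R] = 2*n_A*n_B*(2*n_A*n_B - n_A - n_B) / ((n_A+n_B)^2 * (n_A+n_B-1)) = 14336/3840 = 3.7333.
        SD[R] = 1.9322.
Step 4: Continuity-corrected z = (R - 0.5 - E[R]) / SD[R] = (12 - 0.5 - 9.0000) / 1.9322 = 1.2939.
Step 5: Two-sided p-value via normal approximation = 2*(1 - Phi(|z|)) = 0.195709.
Step 6: alpha = 0.05. fail to reject H0.

R = 12, z = 1.2939, p = 0.195709, fail to reject H0.


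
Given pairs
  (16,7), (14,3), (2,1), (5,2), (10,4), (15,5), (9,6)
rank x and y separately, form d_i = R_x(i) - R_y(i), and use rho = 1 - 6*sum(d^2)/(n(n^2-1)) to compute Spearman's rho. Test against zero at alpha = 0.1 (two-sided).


Step 1: Rank x and y separately (midranks; no ties here).
rank(x): 16->7, 14->5, 2->1, 5->2, 10->4, 15->6, 9->3
rank(y): 7->7, 3->3, 1->1, 2->2, 4->4, 5->5, 6->6
Step 2: d_i = R_x(i) - R_y(i); compute d_i^2.
  (7-7)^2=0, (5-3)^2=4, (1-1)^2=0, (2-2)^2=0, (4-4)^2=0, (6-5)^2=1, (3-6)^2=9
sum(d^2) = 14.
Step 3: rho = 1 - 6*14 / (7*(7^2 - 1)) = 1 - 84/336 = 0.750000.
Step 4: Under H0, t = rho * sqrt((n-2)/(1-rho^2)) = 2.5355 ~ t(5).
Step 5: Two-sided p-value from the t-distribution with 5 df = 0.052181.
Step 6: alpha = 0.1. reject H0.

rho = 0.7500, p = 0.052181, reject H0 at alpha = 0.1.


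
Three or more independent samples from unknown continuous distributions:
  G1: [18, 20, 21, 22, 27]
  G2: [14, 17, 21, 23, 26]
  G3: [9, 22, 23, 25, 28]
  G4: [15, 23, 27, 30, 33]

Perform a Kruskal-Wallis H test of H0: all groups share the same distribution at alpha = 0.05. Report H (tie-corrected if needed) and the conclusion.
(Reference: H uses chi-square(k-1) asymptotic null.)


Step 1: Combine all N = 20 observations and assign midranks.
sorted (value, group, rank): (9,G3,1), (14,G2,2), (15,G4,3), (17,G2,4), (18,G1,5), (20,G1,6), (21,G1,7.5), (21,G2,7.5), (22,G1,9.5), (22,G3,9.5), (23,G2,12), (23,G3,12), (23,G4,12), (25,G3,14), (26,G2,15), (27,G1,16.5), (27,G4,16.5), (28,G3,18), (30,G4,19), (33,G4,20)
Step 2: Sum ranks within each group.
R_1 = 44.5 (n_1 = 5)
R_2 = 40.5 (n_2 = 5)
R_3 = 54.5 (n_3 = 5)
R_4 = 70.5 (n_4 = 5)
Step 3: H = 12/(N(N+1)) * sum(R_i^2/n_i) - 3(N+1)
     = 12/(20*21) * (44.5^2/5 + 40.5^2/5 + 54.5^2/5 + 70.5^2/5) - 3*21
     = 0.028571 * 2312.2 - 63
     = 3.062857.
Step 4: Ties present; correction factor C = 1 - 42/(20^3 - 20) = 0.994737. Corrected H = 3.062857 / 0.994737 = 3.079063.
Step 5: Under H0, H ~ chi^2(3); p-value = 0.379595.
Step 6: alpha = 0.05. fail to reject H0.

H = 3.0791, df = 3, p = 0.379595, fail to reject H0.


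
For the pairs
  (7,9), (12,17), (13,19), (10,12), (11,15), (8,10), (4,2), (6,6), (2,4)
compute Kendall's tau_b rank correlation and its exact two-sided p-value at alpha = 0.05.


Step 1: Enumerate the 36 unordered pairs (i,j) with i<j and classify each by sign(x_j-x_i) * sign(y_j-y_i).
  (1,2):dx=+5,dy=+8->C; (1,3):dx=+6,dy=+10->C; (1,4):dx=+3,dy=+3->C; (1,5):dx=+4,dy=+6->C
  (1,6):dx=+1,dy=+1->C; (1,7):dx=-3,dy=-7->C; (1,8):dx=-1,dy=-3->C; (1,9):dx=-5,dy=-5->C
  (2,3):dx=+1,dy=+2->C; (2,4):dx=-2,dy=-5->C; (2,5):dx=-1,dy=-2->C; (2,6):dx=-4,dy=-7->C
  (2,7):dx=-8,dy=-15->C; (2,8):dx=-6,dy=-11->C; (2,9):dx=-10,dy=-13->C; (3,4):dx=-3,dy=-7->C
  (3,5):dx=-2,dy=-4->C; (3,6):dx=-5,dy=-9->C; (3,7):dx=-9,dy=-17->C; (3,8):dx=-7,dy=-13->C
  (3,9):dx=-11,dy=-15->C; (4,5):dx=+1,dy=+3->C; (4,6):dx=-2,dy=-2->C; (4,7):dx=-6,dy=-10->C
  (4,8):dx=-4,dy=-6->C; (4,9):dx=-8,dy=-8->C; (5,6):dx=-3,dy=-5->C; (5,7):dx=-7,dy=-13->C
  (5,8):dx=-5,dy=-9->C; (5,9):dx=-9,dy=-11->C; (6,7):dx=-4,dy=-8->C; (6,8):dx=-2,dy=-4->C
  (6,9):dx=-6,dy=-6->C; (7,8):dx=+2,dy=+4->C; (7,9):dx=-2,dy=+2->D; (8,9):dx=-4,dy=-2->C
Step 2: C = 35, D = 1, total pairs = 36.
Step 3: tau = (C - D)/(n(n-1)/2) = (35 - 1)/36 = 0.944444.
Step 4: Exact two-sided p-value (enumerate n! = 362880 permutations of y under H0): p = 0.000050.
Step 5: alpha = 0.05. reject H0.

tau_b = 0.9444 (C=35, D=1), p = 0.000050, reject H0.


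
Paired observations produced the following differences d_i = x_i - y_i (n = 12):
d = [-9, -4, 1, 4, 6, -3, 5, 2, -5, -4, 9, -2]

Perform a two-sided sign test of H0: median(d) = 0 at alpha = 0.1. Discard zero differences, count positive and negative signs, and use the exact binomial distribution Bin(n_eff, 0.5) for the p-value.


Step 1: Discard zero differences. Original n = 12; n_eff = number of nonzero differences = 12.
Nonzero differences (with sign): -9, -4, +1, +4, +6, -3, +5, +2, -5, -4, +9, -2
Step 2: Count signs: positive = 6, negative = 6.
Step 3: Under H0: P(positive) = 0.5, so the number of positives S ~ Bin(12, 0.5).
Step 4: Two-sided exact p-value = sum of Bin(12,0.5) probabilities at or below the observed probability = 1.000000.
Step 5: alpha = 0.1. fail to reject H0.

n_eff = 12, pos = 6, neg = 6, p = 1.000000, fail to reject H0.


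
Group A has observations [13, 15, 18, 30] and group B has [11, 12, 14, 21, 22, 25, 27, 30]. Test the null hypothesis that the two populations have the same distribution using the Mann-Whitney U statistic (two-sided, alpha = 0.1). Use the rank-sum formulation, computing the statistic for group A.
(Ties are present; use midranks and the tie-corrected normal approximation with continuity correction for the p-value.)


Step 1: Combine and sort all 12 observations; assign midranks.
sorted (value, group): (11,Y), (12,Y), (13,X), (14,Y), (15,X), (18,X), (21,Y), (22,Y), (25,Y), (27,Y), (30,X), (30,Y)
ranks: 11->1, 12->2, 13->3, 14->4, 15->5, 18->6, 21->7, 22->8, 25->9, 27->10, 30->11.5, 30->11.5
Step 2: Rank sum for X: R1 = 3 + 5 + 6 + 11.5 = 25.5.
Step 3: U_X = R1 - n1(n1+1)/2 = 25.5 - 4*5/2 = 25.5 - 10 = 15.5.
       U_Y = n1*n2 - U_X = 32 - 15.5 = 16.5.
Step 4: Ties are present, so use the tie-corrected normal approximation (with continuity correction) for the p-value.
Step 5: p-value = 1.000000; compare to alpha = 0.1. fail to reject H0.

U_X = 15.5, p = 1.000000, fail to reject H0 at alpha = 0.1.


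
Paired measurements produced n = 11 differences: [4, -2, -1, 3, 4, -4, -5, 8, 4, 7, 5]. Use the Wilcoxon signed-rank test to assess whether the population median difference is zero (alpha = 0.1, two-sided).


Step 1: Drop any zero differences (none here) and take |d_i|.
|d| = [4, 2, 1, 3, 4, 4, 5, 8, 4, 7, 5]
Step 2: Midrank |d_i| (ties get averaged ranks).
ranks: |4|->5.5, |2|->2, |1|->1, |3|->3, |4|->5.5, |4|->5.5, |5|->8.5, |8|->11, |4|->5.5, |7|->10, |5|->8.5
Step 3: Attach original signs; sum ranks with positive sign and with negative sign.
W+ = 5.5 + 3 + 5.5 + 11 + 5.5 + 10 + 8.5 = 49
W- = 2 + 1 + 5.5 + 8.5 = 17
(Check: W+ + W- = 66 should equal n(n+1)/2 = 66.)
Step 4: Test statistic W = min(W+, W-) = 17.
Step 5: Ties in |d|, so use the tie-corrected normal approximation.
        E[W] = n(n+1)/4 = 11*12/4 = 33.
        Tie groups: |d|=4 (t=4), |d|=5 (t=2); sum(t^3 - t) = 66.
        Var[W] = n(n+1)(2n+1)/24 - sum(t^3-t)/48 = 3036/24 - 66/48 = 125.125.
        z = (W - E[W]) / sqrt(Var[W]) = (17 - 33) / 11.1859 = -1.4304.
        Two-sided p = 2*Phi(z) = 0.152611.
Step 6: alpha = 0.1. fail to reject H0.

W+ = 49, W- = 17, W = min = 17, p = 0.152611, fail to reject H0.


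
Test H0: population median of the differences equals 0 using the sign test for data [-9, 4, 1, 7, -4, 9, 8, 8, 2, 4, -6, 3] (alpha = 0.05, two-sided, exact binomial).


Step 1: Discard zero differences. Original n = 12; n_eff = number of nonzero differences = 12.
Nonzero differences (with sign): -9, +4, +1, +7, -4, +9, +8, +8, +2, +4, -6, +3
Step 2: Count signs: positive = 9, negative = 3.
Step 3: Under H0: P(positive) = 0.5, so the number of positives S ~ Bin(12, 0.5).
Step 4: Two-sided exact p-value = sum of Bin(12,0.5) probabilities at or below the observed probability = 0.145996.
Step 5: alpha = 0.05. fail to reject H0.

n_eff = 12, pos = 9, neg = 3, p = 0.145996, fail to reject H0.


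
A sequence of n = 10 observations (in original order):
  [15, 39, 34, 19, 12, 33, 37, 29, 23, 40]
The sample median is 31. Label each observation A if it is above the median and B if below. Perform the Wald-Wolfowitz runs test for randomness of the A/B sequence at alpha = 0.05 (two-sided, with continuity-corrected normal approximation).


Step 1: Compute median = 31; label A = above, B = below.
Labels in order: BAABBAABBA  (n_A = 5, n_B = 5)
Step 2: Count runs R = 6.
Step 3: Under H0 (random ordering), E[R] = 2*n_A*n_B/(n_A+n_B) + 1 = 2*5*5/10 + 1 = 6.0000.
        Var[R] = 2*n_A*n_B*(2*n_A*n_B - n_A - n_B) / ((n_A+n_B)^2 * (n_A+n_B-1)) = 2000/900 = 2.2222.
        SD[R] = 1.4907.
Step 4: R = E[R], so z = 0 with no continuity correction.
Step 5: Two-sided p-value via normal approximation = 2*(1 - Phi(|z|)) = 1.000000.
Step 6: alpha = 0.05. fail to reject H0.

R = 6, z = 0.0000, p = 1.000000, fail to reject H0.


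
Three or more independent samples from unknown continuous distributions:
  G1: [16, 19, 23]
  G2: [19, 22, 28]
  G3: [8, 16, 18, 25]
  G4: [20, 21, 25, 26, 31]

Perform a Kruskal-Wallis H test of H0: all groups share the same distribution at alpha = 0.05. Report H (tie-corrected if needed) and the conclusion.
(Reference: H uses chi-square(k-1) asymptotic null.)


Step 1: Combine all N = 15 observations and assign midranks.
sorted (value, group, rank): (8,G3,1), (16,G1,2.5), (16,G3,2.5), (18,G3,4), (19,G1,5.5), (19,G2,5.5), (20,G4,7), (21,G4,8), (22,G2,9), (23,G1,10), (25,G3,11.5), (25,G4,11.5), (26,G4,13), (28,G2,14), (31,G4,15)
Step 2: Sum ranks within each group.
R_1 = 18 (n_1 = 3)
R_2 = 28.5 (n_2 = 3)
R_3 = 19 (n_3 = 4)
R_4 = 54.5 (n_4 = 5)
Step 3: H = 12/(N(N+1)) * sum(R_i^2/n_i) - 3(N+1)
     = 12/(15*16) * (18^2/3 + 28.5^2/3 + 19^2/4 + 54.5^2/5) - 3*16
     = 0.050000 * 1063.05 - 48
     = 5.152500.
Step 4: Ties present; correction factor C = 1 - 18/(15^3 - 15) = 0.994643. Corrected H = 5.152500 / 0.994643 = 5.180251.
Step 5: Under H0, H ~ chi^2(3); p-value = 0.159064.
Step 6: alpha = 0.05. fail to reject H0.

H = 5.1803, df = 3, p = 0.159064, fail to reject H0.


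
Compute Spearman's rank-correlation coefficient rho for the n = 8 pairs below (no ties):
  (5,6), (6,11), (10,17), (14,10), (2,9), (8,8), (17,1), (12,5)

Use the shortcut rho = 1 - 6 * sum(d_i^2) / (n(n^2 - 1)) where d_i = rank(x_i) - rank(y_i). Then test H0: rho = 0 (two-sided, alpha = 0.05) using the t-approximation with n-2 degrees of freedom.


Step 1: Rank x and y separately (midranks; no ties here).
rank(x): 5->2, 6->3, 10->5, 14->7, 2->1, 8->4, 17->8, 12->6
rank(y): 6->3, 11->7, 17->8, 10->6, 9->5, 8->4, 1->1, 5->2
Step 2: d_i = R_x(i) - R_y(i); compute d_i^2.
  (2-3)^2=1, (3-7)^2=16, (5-8)^2=9, (7-6)^2=1, (1-5)^2=16, (4-4)^2=0, (8-1)^2=49, (6-2)^2=16
sum(d^2) = 108.
Step 3: rho = 1 - 6*108 / (8*(8^2 - 1)) = 1 - 648/504 = -0.285714.
Step 4: Under H0, t = rho * sqrt((n-2)/(1-rho^2)) = -0.7303 ~ t(6).
Step 5: Two-sided p-value from the t-distribution with 6 df = 0.492726.
Step 6: alpha = 0.05. fail to reject H0.

rho = -0.2857, p = 0.492726, fail to reject H0 at alpha = 0.05.


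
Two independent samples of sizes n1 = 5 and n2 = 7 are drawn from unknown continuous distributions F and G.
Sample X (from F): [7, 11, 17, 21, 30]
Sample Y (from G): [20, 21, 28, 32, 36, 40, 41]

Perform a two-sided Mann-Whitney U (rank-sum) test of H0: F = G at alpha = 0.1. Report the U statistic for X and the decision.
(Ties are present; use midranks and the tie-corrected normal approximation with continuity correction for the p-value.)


Step 1: Combine and sort all 12 observations; assign midranks.
sorted (value, group): (7,X), (11,X), (17,X), (20,Y), (21,X), (21,Y), (28,Y), (30,X), (32,Y), (36,Y), (40,Y), (41,Y)
ranks: 7->1, 11->2, 17->3, 20->4, 21->5.5, 21->5.5, 28->7, 30->8, 32->9, 36->10, 40->11, 41->12
Step 2: Rank sum for X: R1 = 1 + 2 + 3 + 5.5 + 8 = 19.5.
Step 3: U_X = R1 - n1(n1+1)/2 = 19.5 - 5*6/2 = 19.5 - 15 = 4.5.
       U_Y = n1*n2 - U_X = 35 - 4.5 = 30.5.
Step 4: Ties are present, so use the tie-corrected normal approximation (with continuity correction) for the p-value.
Step 5: p-value = 0.041997; compare to alpha = 0.1. reject H0.

U_X = 4.5, p = 0.041997, reject H0 at alpha = 0.1.


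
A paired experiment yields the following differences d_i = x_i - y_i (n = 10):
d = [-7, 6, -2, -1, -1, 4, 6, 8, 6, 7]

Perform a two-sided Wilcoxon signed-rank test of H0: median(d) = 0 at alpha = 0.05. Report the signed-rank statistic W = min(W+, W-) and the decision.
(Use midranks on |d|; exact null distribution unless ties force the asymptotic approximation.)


Step 1: Drop any zero differences (none here) and take |d_i|.
|d| = [7, 6, 2, 1, 1, 4, 6, 8, 6, 7]
Step 2: Midrank |d_i| (ties get averaged ranks).
ranks: |7|->8.5, |6|->6, |2|->3, |1|->1.5, |1|->1.5, |4|->4, |6|->6, |8|->10, |6|->6, |7|->8.5
Step 3: Attach original signs; sum ranks with positive sign and with negative sign.
W+ = 6 + 4 + 6 + 10 + 6 + 8.5 = 40.5
W- = 8.5 + 3 + 1.5 + 1.5 = 14.5
(Check: W+ + W- = 55 should equal n(n+1)/2 = 55.)
Step 4: Test statistic W = min(W+, W-) = 14.5.
Step 5: Ties in |d|, so use the tie-corrected normal approximation.
        E[W] = n(n+1)/4 = 10*11/4 = 27.5.
        Tie groups: |d|=1 (t=2), |d|=6 (t=3), |d|=7 (t=2); sum(t^3 - t) = 36.
        Var[W] = n(n+1)(2n+1)/24 - sum(t^3-t)/48 = 2310/24 - 36/48 = 95.5.
        z = (W - E[W]) / sqrt(Var[W]) = (14.5 - 27.5) / 9.7724 = -1.3303.
        Two-sided p = 2*Phi(z) = 0.183427.
Step 6: alpha = 0.05. fail to reject H0.

W+ = 40.5, W- = 14.5, W = min = 14.5, p = 0.183427, fail to reject H0.


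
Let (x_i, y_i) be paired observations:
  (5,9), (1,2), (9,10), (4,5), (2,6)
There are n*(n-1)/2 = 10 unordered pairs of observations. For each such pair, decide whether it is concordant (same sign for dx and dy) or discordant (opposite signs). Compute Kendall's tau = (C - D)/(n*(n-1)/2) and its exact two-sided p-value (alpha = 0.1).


Step 1: Enumerate the 10 unordered pairs (i,j) with i<j and classify each by sign(x_j-x_i) * sign(y_j-y_i).
  (1,2):dx=-4,dy=-7->C; (1,3):dx=+4,dy=+1->C; (1,4):dx=-1,dy=-4->C; (1,5):dx=-3,dy=-3->C
  (2,3):dx=+8,dy=+8->C; (2,4):dx=+3,dy=+3->C; (2,5):dx=+1,dy=+4->C; (3,4):dx=-5,dy=-5->C
  (3,5):dx=-7,dy=-4->C; (4,5):dx=-2,dy=+1->D
Step 2: C = 9, D = 1, total pairs = 10.
Step 3: tau = (C - D)/(n(n-1)/2) = (9 - 1)/10 = 0.800000.
Step 4: Exact two-sided p-value (enumerate n! = 120 permutations of y under H0): p = 0.083333.
Step 5: alpha = 0.1. reject H0.

tau_b = 0.8000 (C=9, D=1), p = 0.083333, reject H0.


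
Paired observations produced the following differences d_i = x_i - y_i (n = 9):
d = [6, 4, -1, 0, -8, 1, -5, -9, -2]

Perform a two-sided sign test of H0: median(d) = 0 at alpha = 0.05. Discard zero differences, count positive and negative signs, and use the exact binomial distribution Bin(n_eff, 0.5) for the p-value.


Step 1: Discard zero differences. Original n = 9; n_eff = number of nonzero differences = 8.
Nonzero differences (with sign): +6, +4, -1, -8, +1, -5, -9, -2
Step 2: Count signs: positive = 3, negative = 5.
Step 3: Under H0: P(positive) = 0.5, so the number of positives S ~ Bin(8, 0.5).
Step 4: Two-sided exact p-value = sum of Bin(8,0.5) probabilities at or below the observed probability = 0.726562.
Step 5: alpha = 0.05. fail to reject H0.

n_eff = 8, pos = 3, neg = 5, p = 0.726562, fail to reject H0.


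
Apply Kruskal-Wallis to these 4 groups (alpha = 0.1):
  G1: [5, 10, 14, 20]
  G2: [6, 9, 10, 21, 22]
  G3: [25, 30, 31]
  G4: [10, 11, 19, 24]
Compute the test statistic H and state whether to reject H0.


Step 1: Combine all N = 16 observations and assign midranks.
sorted (value, group, rank): (5,G1,1), (6,G2,2), (9,G2,3), (10,G1,5), (10,G2,5), (10,G4,5), (11,G4,7), (14,G1,8), (19,G4,9), (20,G1,10), (21,G2,11), (22,G2,12), (24,G4,13), (25,G3,14), (30,G3,15), (31,G3,16)
Step 2: Sum ranks within each group.
R_1 = 24 (n_1 = 4)
R_2 = 33 (n_2 = 5)
R_3 = 45 (n_3 = 3)
R_4 = 34 (n_4 = 4)
Step 3: H = 12/(N(N+1)) * sum(R_i^2/n_i) - 3(N+1)
     = 12/(16*17) * (24^2/4 + 33^2/5 + 45^2/3 + 34^2/4) - 3*17
     = 0.044118 * 1325.8 - 51
     = 7.491176.
Step 4: Ties present; correction factor C = 1 - 24/(16^3 - 16) = 0.994118. Corrected H = 7.491176 / 0.994118 = 7.535503.
Step 5: Under H0, H ~ chi^2(3); p-value = 0.056653.
Step 6: alpha = 0.1. reject H0.

H = 7.5355, df = 3, p = 0.056653, reject H0.


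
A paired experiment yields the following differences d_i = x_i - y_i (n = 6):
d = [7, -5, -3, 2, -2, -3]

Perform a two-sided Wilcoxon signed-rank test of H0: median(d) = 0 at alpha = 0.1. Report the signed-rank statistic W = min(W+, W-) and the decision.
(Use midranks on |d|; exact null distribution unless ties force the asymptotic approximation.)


Step 1: Drop any zero differences (none here) and take |d_i|.
|d| = [7, 5, 3, 2, 2, 3]
Step 2: Midrank |d_i| (ties get averaged ranks).
ranks: |7|->6, |5|->5, |3|->3.5, |2|->1.5, |2|->1.5, |3|->3.5
Step 3: Attach original signs; sum ranks with positive sign and with negative sign.
W+ = 6 + 1.5 = 7.5
W- = 5 + 3.5 + 1.5 + 3.5 = 13.5
(Check: W+ + W- = 21 should equal n(n+1)/2 = 21.)
Step 4: Test statistic W = min(W+, W-) = 7.5.
Step 5: Ties in |d|, so use the tie-corrected normal approximation.
        E[W] = n(n+1)/4 = 6*7/4 = 10.5.
        Tie groups: |d|=2 (t=2), |d|=3 (t=2); sum(t^3 - t) = 12.
        Var[W] = n(n+1)(2n+1)/24 - sum(t^3-t)/48 = 546/24 - 12/48 = 22.5.
        z = (W - E[W]) / sqrt(Var[W]) = (7.5 - 10.5) / 4.7434 = -0.6325.
        Two-sided p = 2*Phi(z) = 0.527089.
Step 6: alpha = 0.1. fail to reject H0.

W+ = 7.5, W- = 13.5, W = min = 7.5, p = 0.527089, fail to reject H0.


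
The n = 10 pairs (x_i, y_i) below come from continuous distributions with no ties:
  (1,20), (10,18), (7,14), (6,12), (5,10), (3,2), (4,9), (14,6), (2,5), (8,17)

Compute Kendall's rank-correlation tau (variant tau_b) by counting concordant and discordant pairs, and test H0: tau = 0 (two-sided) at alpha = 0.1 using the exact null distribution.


Step 1: Enumerate the 45 unordered pairs (i,j) with i<j and classify each by sign(x_j-x_i) * sign(y_j-y_i).
  (1,2):dx=+9,dy=-2->D; (1,3):dx=+6,dy=-6->D; (1,4):dx=+5,dy=-8->D; (1,5):dx=+4,dy=-10->D
  (1,6):dx=+2,dy=-18->D; (1,7):dx=+3,dy=-11->D; (1,8):dx=+13,dy=-14->D; (1,9):dx=+1,dy=-15->D
  (1,10):dx=+7,dy=-3->D; (2,3):dx=-3,dy=-4->C; (2,4):dx=-4,dy=-6->C; (2,5):dx=-5,dy=-8->C
  (2,6):dx=-7,dy=-16->C; (2,7):dx=-6,dy=-9->C; (2,8):dx=+4,dy=-12->D; (2,9):dx=-8,dy=-13->C
  (2,10):dx=-2,dy=-1->C; (3,4):dx=-1,dy=-2->C; (3,5):dx=-2,dy=-4->C; (3,6):dx=-4,dy=-12->C
  (3,7):dx=-3,dy=-5->C; (3,8):dx=+7,dy=-8->D; (3,9):dx=-5,dy=-9->C; (3,10):dx=+1,dy=+3->C
  (4,5):dx=-1,dy=-2->C; (4,6):dx=-3,dy=-10->C; (4,7):dx=-2,dy=-3->C; (4,8):dx=+8,dy=-6->D
  (4,9):dx=-4,dy=-7->C; (4,10):dx=+2,dy=+5->C; (5,6):dx=-2,dy=-8->C; (5,7):dx=-1,dy=-1->C
  (5,8):dx=+9,dy=-4->D; (5,9):dx=-3,dy=-5->C; (5,10):dx=+3,dy=+7->C; (6,7):dx=+1,dy=+7->C
  (6,8):dx=+11,dy=+4->C; (6,9):dx=-1,dy=+3->D; (6,10):dx=+5,dy=+15->C; (7,8):dx=+10,dy=-3->D
  (7,9):dx=-2,dy=-4->C; (7,10):dx=+4,dy=+8->C; (8,9):dx=-12,dy=-1->C; (8,10):dx=-6,dy=+11->D
  (9,10):dx=+6,dy=+12->C
Step 2: C = 29, D = 16, total pairs = 45.
Step 3: tau = (C - D)/(n(n-1)/2) = (29 - 16)/45 = 0.288889.
Step 4: Exact two-sided p-value (enumerate n! = 3628800 permutations of y under H0): p = 0.291248.
Step 5: alpha = 0.1. fail to reject H0.

tau_b = 0.2889 (C=29, D=16), p = 0.291248, fail to reject H0.


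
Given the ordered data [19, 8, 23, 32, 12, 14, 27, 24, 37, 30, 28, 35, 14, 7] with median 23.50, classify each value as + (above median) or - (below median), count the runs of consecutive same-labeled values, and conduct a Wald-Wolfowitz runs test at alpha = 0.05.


Step 1: Compute median = 23.50; label A = above, B = below.
Labels in order: BBBABBAAAAAABB  (n_A = 7, n_B = 7)
Step 2: Count runs R = 5.
Step 3: Under H0 (random ordering), E[R] = 2*n_A*n_B/(n_A+n_B) + 1 = 2*7*7/14 + 1 = 8.0000.
        Var[R] = 2*n_A*n_B*(2*n_A*n_B - n_A - n_B) / ((n_A+n_B)^2 * (n_A+n_B-1)) = 8232/2548 = 3.2308.
        SD[R] = 1.7974.
Step 4: Continuity-corrected z = (R + 0.5 - E[R]) / SD[R] = (5 + 0.5 - 8.0000) / 1.7974 = -1.3909.
Step 5: Two-sided p-value via normal approximation = 2*(1 - Phi(|z|)) = 0.164264.
Step 6: alpha = 0.05. fail to reject H0.

R = 5, z = -1.3909, p = 0.164264, fail to reject H0.
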